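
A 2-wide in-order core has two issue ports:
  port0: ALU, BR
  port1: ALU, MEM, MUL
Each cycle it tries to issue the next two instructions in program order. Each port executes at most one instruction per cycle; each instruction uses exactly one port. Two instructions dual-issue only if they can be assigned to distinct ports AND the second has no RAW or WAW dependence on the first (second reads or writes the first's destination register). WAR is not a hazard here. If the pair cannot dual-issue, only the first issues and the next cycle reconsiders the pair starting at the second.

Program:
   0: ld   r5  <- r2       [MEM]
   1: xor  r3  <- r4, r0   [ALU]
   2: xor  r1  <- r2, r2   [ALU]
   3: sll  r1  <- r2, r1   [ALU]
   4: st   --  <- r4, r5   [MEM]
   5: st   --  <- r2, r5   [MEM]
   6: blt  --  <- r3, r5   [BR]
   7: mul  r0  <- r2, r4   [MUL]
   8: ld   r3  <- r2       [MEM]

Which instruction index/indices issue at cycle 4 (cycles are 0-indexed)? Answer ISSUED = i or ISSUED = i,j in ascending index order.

0. ld/xor @i0&i1  | pair
1. xor @i2  | RAW+WAW r1
2. sll/st @i3&i4  | pair
3. st/blt @i5&i6  | pair
4. mul @i7  | no-port MUL/MEM
5. ld @i8  | tail

ISSUED = 7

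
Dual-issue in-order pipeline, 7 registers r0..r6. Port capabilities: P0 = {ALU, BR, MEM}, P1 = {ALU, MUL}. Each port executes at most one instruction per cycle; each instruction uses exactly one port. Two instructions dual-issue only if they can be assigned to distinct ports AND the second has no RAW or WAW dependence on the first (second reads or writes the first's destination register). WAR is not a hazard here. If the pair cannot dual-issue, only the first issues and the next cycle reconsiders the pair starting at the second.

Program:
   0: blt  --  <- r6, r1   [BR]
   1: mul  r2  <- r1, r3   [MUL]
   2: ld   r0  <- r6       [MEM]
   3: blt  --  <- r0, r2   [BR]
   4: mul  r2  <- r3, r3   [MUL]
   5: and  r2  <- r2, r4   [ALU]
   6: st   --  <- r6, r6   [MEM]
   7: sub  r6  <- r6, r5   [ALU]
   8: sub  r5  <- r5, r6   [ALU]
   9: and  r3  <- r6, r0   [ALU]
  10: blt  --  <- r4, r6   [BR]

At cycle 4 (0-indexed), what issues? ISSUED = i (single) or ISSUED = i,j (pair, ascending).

t=0 i0&i1:blt.BR+mul.MUL ; pair
t=1 i2:ld.MEM ; no-port MEM/BR
t=2 i3&i4:blt.BR+mul.MUL ; pair
t=3 i5&i6:and.ALU+st.MEM ; pair
t=4 i7:sub.ALU ; RAW r6
t=5 i8&i9:sub.ALU+and.ALU ; pair
t=6 i10:blt.BR ; tail

ISSUED = 7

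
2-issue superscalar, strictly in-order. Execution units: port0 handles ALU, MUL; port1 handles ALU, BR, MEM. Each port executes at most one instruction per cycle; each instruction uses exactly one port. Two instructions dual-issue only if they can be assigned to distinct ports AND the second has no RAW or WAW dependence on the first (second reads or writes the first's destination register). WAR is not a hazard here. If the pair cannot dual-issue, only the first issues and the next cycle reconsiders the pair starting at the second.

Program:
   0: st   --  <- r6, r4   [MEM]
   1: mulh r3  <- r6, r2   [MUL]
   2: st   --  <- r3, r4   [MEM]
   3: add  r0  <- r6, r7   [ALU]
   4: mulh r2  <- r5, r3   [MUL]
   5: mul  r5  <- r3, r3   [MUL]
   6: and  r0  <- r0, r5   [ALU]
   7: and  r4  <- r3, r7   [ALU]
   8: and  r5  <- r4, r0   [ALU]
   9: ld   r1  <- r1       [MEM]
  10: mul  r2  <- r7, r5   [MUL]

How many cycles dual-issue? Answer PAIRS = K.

PAIRS = 4

0. st+mulh @i0/i1  | 2-wide
1. st+add @i2/i3  | 2-wide
2. mulh @i4  | no-port MUL/MUL
3. mul @i5  | RAW r5
4. and+and @i6/i7  | 2-wide
5. and+ld @i8/i9  | 2-wide
6. mul @i10  | tail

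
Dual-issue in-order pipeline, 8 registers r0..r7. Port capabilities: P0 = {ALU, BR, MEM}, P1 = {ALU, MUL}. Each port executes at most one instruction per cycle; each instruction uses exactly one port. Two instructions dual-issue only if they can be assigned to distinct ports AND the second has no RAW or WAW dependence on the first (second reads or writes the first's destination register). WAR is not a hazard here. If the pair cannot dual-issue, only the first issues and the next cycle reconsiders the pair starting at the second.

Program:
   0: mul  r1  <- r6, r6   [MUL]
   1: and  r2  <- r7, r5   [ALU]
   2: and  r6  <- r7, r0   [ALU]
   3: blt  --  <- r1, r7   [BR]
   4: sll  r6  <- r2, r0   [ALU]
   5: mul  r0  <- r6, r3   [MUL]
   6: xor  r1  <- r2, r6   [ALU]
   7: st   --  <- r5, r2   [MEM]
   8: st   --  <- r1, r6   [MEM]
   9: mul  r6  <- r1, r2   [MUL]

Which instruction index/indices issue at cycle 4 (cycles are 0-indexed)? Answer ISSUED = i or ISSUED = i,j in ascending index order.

t=0 i0,i1:mul;and ; pair
t=1 i2,i3:and;blt ; pair
t=2 i4:sll ; RAW r6
t=3 i5,i6:mul;xor ; pair
t=4 i7:st ; no-port MEM/MEM
t=5 i8,i9:st;mul ; pair

ISSUED = 7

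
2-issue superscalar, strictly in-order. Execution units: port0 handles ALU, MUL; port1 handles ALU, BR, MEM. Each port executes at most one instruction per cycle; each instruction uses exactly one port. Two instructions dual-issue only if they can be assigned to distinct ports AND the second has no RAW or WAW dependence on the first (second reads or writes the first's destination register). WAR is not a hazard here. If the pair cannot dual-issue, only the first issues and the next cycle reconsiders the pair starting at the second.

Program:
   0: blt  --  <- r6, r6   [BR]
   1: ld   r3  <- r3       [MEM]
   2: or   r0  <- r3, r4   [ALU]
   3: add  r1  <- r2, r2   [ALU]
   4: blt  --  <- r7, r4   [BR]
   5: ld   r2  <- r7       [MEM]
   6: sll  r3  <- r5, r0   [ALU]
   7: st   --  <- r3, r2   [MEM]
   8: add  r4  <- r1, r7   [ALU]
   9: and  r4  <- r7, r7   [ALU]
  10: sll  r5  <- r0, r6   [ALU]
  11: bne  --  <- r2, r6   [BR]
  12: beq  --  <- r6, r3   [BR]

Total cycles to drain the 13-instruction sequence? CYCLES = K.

CYCLES = 9

[0] i0  blt.BR  -- no-port BR/MEM
[1] i1  ld.MEM  -- RAW r3
[2] i2&i3  or.ALU/add.ALU  -- pair
[3] i4  blt.BR  -- no-port BR/MEM
[4] i5&i6  ld.MEM/sll.ALU  -- pair
[5] i7&i8  st.MEM/add.ALU  -- pair
[6] i9&i10  and.ALU/sll.ALU  -- pair
[7] i11  bne.BR  -- no-port BR/BR
[8] i12  beq.BR  -- tail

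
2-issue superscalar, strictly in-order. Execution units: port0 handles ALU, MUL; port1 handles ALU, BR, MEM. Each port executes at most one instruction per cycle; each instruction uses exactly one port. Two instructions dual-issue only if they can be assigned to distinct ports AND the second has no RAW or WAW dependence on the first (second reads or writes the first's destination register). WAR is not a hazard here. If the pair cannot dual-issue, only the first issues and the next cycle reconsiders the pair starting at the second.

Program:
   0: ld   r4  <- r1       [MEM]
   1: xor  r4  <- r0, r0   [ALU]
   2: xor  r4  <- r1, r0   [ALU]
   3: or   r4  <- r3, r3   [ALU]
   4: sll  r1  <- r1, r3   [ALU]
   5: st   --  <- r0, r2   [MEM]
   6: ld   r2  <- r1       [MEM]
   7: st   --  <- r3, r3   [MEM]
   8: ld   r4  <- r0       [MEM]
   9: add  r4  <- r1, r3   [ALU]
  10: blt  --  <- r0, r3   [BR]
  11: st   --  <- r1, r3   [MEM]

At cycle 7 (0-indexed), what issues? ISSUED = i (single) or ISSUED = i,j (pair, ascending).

ISSUED = 8

[0] i0  ld.MEM  -- WAW r4
[1] i1  xor.ALU  -- WAW r4
[2] i2  xor.ALU  -- WAW r4
[3] i3+i4  or.ALU+sll.ALU  -- pair
[4] i5  st.MEM  -- no-port MEM/MEM
[5] i6  ld.MEM  -- no-port MEM/MEM
[6] i7  st.MEM  -- no-port MEM/MEM
[7] i8  ld.MEM  -- WAW r4
[8] i9+i10  add.ALU+blt.BR  -- pair
[9] i11  st.MEM  -- tail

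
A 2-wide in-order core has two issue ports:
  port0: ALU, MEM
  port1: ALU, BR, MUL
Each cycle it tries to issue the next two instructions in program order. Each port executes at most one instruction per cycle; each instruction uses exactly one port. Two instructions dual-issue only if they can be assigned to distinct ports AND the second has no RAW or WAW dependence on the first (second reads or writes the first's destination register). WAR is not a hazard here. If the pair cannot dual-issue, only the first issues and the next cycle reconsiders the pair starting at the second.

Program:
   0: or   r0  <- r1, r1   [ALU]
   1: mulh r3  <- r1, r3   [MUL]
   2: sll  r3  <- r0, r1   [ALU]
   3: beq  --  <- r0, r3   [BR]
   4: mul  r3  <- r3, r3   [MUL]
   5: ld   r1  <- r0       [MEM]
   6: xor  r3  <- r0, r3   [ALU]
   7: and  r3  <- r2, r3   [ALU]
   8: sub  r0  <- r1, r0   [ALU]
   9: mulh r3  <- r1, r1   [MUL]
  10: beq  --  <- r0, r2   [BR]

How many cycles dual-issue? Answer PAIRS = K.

PAIRS = 3

c0: i0&i1 or.ALU+mulh.MUL  2-wide
c1: i2 sll.ALU  RAW r3
c2: i3 beq.BR  no-port BR/MUL
c3: i4&i5 mul.MUL+ld.MEM  2-wide
c4: i6 xor.ALU  RAW+WAW r3
c5: i7&i8 and.ALU+sub.ALU  2-wide
c6: i9 mulh.MUL  no-port MUL/BR
c7: i10 beq.BR  tail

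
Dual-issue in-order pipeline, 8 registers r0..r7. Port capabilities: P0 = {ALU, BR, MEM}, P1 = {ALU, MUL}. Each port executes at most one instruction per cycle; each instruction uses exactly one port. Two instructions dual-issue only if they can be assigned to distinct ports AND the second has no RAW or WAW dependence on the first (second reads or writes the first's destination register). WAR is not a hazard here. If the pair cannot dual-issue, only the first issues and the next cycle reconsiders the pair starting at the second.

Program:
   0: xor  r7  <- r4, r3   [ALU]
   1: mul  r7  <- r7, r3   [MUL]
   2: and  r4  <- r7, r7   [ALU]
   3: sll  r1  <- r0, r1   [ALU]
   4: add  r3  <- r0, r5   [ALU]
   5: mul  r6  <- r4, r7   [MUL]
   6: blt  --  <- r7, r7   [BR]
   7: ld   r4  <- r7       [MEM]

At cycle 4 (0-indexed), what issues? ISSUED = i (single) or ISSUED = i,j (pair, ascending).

ISSUED = 6

t=0 i0:xor ; RAW+WAW r7
t=1 i1:mul ; RAW r7
t=2 i2&i3:and;sll ; dual
t=3 i4&i5:add;mul ; dual
t=4 i6:blt ; no-port BR/MEM
t=5 i7:ld ; tail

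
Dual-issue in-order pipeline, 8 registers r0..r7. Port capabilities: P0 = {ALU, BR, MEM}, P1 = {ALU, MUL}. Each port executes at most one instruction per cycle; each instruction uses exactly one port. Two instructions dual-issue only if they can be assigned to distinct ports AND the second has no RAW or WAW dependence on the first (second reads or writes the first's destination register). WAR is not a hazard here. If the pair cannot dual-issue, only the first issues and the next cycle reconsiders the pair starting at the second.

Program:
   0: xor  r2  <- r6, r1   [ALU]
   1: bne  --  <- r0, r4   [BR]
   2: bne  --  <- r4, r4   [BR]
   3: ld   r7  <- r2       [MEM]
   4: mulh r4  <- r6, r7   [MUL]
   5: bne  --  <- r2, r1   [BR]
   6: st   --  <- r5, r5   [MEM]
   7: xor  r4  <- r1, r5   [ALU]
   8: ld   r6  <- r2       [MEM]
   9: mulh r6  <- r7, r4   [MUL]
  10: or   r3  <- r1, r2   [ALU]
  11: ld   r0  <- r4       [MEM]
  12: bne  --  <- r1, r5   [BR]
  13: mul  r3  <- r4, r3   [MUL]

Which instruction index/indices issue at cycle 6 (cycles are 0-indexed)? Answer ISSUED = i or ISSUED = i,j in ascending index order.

ISSUED = 9,10

0. xor.ALU+bne.BR @i0+i1  | 2-wide
1. bne.BR @i2  | no-port BR/MEM
2. ld.MEM @i3  | RAW r7
3. mulh.MUL+bne.BR @i4+i5  | 2-wide
4. st.MEM+xor.ALU @i6+i7  | 2-wide
5. ld.MEM @i8  | WAW r6
6. mulh.MUL+or.ALU @i9+i10  | 2-wide
7. ld.MEM @i11  | no-port MEM/BR
8. bne.BR+mul.MUL @i12+i13  | 2-wide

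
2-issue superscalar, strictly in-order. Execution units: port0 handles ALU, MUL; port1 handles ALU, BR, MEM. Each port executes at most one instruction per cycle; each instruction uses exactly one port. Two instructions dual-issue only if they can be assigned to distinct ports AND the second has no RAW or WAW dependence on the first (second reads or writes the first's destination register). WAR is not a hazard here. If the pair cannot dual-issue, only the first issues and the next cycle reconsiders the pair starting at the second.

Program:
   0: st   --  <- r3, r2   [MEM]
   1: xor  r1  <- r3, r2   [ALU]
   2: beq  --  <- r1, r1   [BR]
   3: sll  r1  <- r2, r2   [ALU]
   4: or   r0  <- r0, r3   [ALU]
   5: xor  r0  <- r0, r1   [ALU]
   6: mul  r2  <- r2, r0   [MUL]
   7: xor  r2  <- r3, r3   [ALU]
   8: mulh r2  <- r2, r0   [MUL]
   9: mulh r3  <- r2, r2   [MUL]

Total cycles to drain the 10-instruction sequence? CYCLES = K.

CYCLES = 8

[0] i0+i1  st+xor  -- pair
[1] i2+i3  beq+sll  -- pair
[2] i4  or  -- RAW+WAW r0
[3] i5  xor  -- RAW r0
[4] i6  mul  -- WAW r2
[5] i7  xor  -- RAW+WAW r2
[6] i8  mulh  -- no-port MUL/MUL
[7] i9  mulh  -- tail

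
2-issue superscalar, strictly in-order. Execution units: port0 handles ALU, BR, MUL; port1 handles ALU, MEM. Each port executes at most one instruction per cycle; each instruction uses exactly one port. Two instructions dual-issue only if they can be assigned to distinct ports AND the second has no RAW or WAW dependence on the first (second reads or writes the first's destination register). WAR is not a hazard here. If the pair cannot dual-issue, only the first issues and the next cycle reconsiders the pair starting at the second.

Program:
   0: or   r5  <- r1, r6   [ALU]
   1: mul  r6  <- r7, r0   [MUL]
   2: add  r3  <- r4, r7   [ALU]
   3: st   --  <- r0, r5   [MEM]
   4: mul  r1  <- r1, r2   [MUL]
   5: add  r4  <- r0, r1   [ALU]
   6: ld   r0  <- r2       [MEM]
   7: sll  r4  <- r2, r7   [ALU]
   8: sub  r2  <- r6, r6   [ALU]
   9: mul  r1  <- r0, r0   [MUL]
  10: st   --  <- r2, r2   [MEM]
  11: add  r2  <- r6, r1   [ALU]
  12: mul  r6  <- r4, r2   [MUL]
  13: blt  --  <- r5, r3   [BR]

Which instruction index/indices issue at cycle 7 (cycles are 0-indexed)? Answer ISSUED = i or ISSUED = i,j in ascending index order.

ISSUED = 12

#0 head=0: or mul i0,i1 2-wide
#1 head=2: add st i2,i3 2-wide
#2 head=4: mul i4 RAW r1
#3 head=5: add ld i5,i6 2-wide
#4 head=7: sll sub i7,i8 2-wide
#5 head=9: mul st i9,i10 2-wide
#6 head=11: add i11 RAW r2
#7 head=12: mul i12 no-port MUL/BR
#8 head=13: blt i13 tail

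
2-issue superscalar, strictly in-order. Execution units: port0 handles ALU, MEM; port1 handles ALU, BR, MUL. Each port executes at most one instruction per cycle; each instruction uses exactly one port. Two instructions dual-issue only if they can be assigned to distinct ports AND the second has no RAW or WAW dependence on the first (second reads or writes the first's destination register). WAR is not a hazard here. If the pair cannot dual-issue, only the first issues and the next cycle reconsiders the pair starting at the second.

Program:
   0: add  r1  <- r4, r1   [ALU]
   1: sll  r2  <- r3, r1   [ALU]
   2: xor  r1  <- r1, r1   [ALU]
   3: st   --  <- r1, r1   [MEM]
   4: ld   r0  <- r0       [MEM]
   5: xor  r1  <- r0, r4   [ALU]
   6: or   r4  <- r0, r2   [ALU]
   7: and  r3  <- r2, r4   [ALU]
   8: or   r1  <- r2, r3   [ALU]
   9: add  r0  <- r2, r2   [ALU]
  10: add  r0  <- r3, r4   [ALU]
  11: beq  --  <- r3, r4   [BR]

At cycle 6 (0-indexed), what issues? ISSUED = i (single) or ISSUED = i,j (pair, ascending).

  cy0 -> i0 (add.ALU) RAW r1
  cy1 -> i1,i2 (sll.ALU/xor.ALU) 2-wide
  cy2 -> i3 (st.MEM) no-port MEM/MEM
  cy3 -> i4 (ld.MEM) RAW r0
  cy4 -> i5,i6 (xor.ALU/or.ALU) 2-wide
  cy5 -> i7 (and.ALU) RAW r3
  cy6 -> i8,i9 (or.ALU/add.ALU) 2-wide
  cy7 -> i10,i11 (add.ALU/beq.BR) 2-wide

ISSUED = 8,9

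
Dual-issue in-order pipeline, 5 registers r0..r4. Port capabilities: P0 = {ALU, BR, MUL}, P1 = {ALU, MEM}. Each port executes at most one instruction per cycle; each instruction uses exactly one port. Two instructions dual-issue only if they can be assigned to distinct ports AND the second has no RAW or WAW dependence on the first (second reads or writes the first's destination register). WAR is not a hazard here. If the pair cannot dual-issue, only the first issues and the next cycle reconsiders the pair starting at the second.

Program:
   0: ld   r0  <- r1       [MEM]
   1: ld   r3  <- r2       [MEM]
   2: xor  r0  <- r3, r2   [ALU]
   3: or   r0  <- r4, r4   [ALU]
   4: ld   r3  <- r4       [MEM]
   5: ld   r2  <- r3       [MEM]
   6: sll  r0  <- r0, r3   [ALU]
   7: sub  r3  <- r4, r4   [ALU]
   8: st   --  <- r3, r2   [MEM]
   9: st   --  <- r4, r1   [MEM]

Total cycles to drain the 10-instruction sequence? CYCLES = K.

CYCLES = 8

c0: i0 ld  no-port MEM/MEM
c1: i1 ld  RAW r3
c2: i2 xor  WAW r0
c3: i3+i4 or/ld  dual
c4: i5+i6 ld/sll  dual
c5: i7 sub  RAW r3
c6: i8 st  no-port MEM/MEM
c7: i9 st  tail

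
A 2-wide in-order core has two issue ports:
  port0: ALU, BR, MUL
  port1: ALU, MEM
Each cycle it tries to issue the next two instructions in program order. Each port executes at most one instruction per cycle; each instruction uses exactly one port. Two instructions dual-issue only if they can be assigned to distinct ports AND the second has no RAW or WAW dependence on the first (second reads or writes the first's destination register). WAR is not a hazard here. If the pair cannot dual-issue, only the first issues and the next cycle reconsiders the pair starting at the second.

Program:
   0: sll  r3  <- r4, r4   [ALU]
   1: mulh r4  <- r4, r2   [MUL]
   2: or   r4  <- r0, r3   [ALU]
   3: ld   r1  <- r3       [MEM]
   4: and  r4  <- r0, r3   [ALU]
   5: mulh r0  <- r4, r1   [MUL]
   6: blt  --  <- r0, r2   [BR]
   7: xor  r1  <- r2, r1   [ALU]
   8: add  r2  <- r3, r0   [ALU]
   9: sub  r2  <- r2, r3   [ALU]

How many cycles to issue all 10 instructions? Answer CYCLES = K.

CYCLES = 7

0. sll.ALU;mulh.MUL @i0/i1  | dual
1. or.ALU;ld.MEM @i2/i3  | dual
2. and.ALU @i4  | RAW r4
3. mulh.MUL @i5  | no-port MUL/BR
4. blt.BR;xor.ALU @i6/i7  | dual
5. add.ALU @i8  | RAW+WAW r2
6. sub.ALU @i9  | tail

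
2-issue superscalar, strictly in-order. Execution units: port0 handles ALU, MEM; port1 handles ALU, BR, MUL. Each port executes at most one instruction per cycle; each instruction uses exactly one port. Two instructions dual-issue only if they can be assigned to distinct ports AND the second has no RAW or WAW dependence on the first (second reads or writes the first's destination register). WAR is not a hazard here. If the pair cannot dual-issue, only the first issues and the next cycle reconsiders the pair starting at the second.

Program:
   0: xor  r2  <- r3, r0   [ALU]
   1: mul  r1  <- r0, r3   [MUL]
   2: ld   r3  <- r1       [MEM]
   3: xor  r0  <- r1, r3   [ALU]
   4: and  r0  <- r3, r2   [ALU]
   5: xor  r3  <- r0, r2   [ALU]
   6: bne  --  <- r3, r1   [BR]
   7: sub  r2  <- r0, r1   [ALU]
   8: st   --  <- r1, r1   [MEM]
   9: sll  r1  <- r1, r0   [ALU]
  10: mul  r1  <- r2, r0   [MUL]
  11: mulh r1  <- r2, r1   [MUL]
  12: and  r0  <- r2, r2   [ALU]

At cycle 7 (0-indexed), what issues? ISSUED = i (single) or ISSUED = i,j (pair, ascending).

ISSUED = 10

#0 head=0: xor.ALU mul.MUL i0/i1 dual
#1 head=2: ld.MEM i2 RAW r3
#2 head=3: xor.ALU i3 WAW r0
#3 head=4: and.ALU i4 RAW r0
#4 head=5: xor.ALU i5 RAW r3
#5 head=6: bne.BR sub.ALU i6/i7 dual
#6 head=8: st.MEM sll.ALU i8/i9 dual
#7 head=10: mul.MUL i10 no-port MUL/MUL
#8 head=11: mulh.MUL and.ALU i11/i12 dual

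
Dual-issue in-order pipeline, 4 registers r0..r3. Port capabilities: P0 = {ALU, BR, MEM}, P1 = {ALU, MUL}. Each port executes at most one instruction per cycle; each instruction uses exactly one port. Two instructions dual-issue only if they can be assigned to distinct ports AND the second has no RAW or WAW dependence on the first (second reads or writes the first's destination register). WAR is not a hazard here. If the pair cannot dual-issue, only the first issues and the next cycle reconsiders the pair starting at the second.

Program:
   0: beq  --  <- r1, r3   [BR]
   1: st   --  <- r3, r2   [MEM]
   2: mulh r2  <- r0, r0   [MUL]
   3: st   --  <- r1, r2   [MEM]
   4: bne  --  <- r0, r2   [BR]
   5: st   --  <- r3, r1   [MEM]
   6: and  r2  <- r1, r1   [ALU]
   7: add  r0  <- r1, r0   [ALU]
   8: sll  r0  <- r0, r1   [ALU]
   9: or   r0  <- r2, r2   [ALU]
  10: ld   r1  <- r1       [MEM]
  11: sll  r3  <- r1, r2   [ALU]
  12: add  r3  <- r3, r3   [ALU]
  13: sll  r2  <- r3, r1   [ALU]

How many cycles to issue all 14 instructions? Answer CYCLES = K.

CYCLES = 11

  cy0 -> i0 (beq.BR) no-port BR/MEM
  cy1 -> i1,i2 (st.MEM+mulh.MUL) dual
  cy2 -> i3 (st.MEM) no-port MEM/BR
  cy3 -> i4 (bne.BR) no-port BR/MEM
  cy4 -> i5,i6 (st.MEM+and.ALU) dual
  cy5 -> i7 (add.ALU) RAW+WAW r0
  cy6 -> i8 (sll.ALU) WAW r0
  cy7 -> i9,i10 (or.ALU+ld.MEM) dual
  cy8 -> i11 (sll.ALU) RAW+WAW r3
  cy9 -> i12 (add.ALU) RAW r3
  cy10 -> i13 (sll.ALU) tail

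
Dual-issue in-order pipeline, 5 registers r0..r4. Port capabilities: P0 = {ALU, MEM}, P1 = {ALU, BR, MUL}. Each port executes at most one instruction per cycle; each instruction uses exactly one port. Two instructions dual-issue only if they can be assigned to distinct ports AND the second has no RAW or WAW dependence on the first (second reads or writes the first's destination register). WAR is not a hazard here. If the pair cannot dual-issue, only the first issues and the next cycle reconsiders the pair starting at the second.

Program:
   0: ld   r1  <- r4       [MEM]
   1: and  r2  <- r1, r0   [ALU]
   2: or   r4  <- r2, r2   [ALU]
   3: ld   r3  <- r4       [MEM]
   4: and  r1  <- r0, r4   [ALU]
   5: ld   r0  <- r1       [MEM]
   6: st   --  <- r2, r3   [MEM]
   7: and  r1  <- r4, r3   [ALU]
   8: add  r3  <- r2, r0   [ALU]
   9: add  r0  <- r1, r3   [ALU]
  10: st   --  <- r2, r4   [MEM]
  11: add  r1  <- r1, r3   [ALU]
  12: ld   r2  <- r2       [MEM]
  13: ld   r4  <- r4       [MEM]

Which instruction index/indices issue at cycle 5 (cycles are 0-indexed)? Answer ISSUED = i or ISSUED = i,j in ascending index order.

ISSUED = 6,7

0. ld.MEM @i0  | RAW r1
1. and.ALU @i1  | RAW r2
2. or.ALU @i2  | RAW r4
3. ld.MEM and.ALU @i3+i4  | 2-wide
4. ld.MEM @i5  | no-port MEM/MEM
5. st.MEM and.ALU @i6+i7  | 2-wide
6. add.ALU @i8  | RAW r3
7. add.ALU st.MEM @i9+i10  | 2-wide
8. add.ALU ld.MEM @i11+i12  | 2-wide
9. ld.MEM @i13  | tail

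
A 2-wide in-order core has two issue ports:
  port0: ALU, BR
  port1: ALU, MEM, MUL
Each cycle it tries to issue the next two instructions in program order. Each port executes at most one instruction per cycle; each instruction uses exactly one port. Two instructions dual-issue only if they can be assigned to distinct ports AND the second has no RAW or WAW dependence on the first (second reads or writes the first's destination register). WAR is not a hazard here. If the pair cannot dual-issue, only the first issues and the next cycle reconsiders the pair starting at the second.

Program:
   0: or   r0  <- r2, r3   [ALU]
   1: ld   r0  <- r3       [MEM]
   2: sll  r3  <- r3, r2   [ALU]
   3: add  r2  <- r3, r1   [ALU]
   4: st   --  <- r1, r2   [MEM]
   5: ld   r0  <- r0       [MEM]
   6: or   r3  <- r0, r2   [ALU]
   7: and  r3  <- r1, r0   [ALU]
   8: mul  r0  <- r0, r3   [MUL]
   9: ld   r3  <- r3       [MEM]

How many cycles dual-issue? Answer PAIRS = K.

PAIRS = 1

#0 head=0: or i0 WAW r0
#1 head=1: ld+sll i1&i2 pair
#2 head=3: add i3 RAW r2
#3 head=4: st i4 no-port MEM/MEM
#4 head=5: ld i5 RAW r0
#5 head=6: or i6 WAW r3
#6 head=7: and i7 RAW r3
#7 head=8: mul i8 no-port MUL/MEM
#8 head=9: ld i9 tail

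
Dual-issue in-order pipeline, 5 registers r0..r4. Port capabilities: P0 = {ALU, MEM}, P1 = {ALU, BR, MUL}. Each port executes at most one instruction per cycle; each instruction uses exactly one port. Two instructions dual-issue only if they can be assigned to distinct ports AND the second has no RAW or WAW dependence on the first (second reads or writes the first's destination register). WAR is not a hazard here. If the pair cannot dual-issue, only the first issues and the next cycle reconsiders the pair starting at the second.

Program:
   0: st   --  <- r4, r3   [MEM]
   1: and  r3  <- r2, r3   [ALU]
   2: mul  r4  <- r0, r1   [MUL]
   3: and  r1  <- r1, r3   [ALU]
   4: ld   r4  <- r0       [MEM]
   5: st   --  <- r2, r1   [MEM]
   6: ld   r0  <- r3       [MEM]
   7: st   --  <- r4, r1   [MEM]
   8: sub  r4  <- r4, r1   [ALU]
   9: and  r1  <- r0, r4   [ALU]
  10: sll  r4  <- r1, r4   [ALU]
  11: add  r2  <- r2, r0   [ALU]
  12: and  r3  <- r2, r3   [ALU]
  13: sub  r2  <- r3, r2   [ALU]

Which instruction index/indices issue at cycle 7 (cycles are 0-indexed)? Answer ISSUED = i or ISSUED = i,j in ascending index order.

ISSUED = 10,11

0. st.MEM and.ALU @i0+i1  | dual
1. mul.MUL and.ALU @i2+i3  | dual
2. ld.MEM @i4  | no-port MEM/MEM
3. st.MEM @i5  | no-port MEM/MEM
4. ld.MEM @i6  | no-port MEM/MEM
5. st.MEM sub.ALU @i7+i8  | dual
6. and.ALU @i9  | RAW r1
7. sll.ALU add.ALU @i10+i11  | dual
8. and.ALU @i12  | RAW r3
9. sub.ALU @i13  | tail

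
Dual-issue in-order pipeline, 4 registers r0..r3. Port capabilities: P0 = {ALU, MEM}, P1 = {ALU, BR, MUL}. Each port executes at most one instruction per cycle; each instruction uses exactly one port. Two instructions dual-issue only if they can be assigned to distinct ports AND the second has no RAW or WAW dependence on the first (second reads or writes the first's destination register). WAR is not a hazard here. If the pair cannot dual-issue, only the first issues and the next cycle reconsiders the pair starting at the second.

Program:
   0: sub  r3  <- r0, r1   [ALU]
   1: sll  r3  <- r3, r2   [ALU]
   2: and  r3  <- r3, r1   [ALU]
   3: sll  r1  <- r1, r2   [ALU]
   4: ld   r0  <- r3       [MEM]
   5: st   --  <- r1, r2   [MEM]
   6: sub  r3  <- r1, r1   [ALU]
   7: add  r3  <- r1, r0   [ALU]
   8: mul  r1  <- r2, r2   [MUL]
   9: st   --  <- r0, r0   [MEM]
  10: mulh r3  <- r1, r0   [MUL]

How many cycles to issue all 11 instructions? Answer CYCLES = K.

[0] i0  sub  -- RAW+WAW r3
[1] i1  sll  -- RAW+WAW r3
[2] i2,i3  and/sll  -- dual
[3] i4  ld  -- no-port MEM/MEM
[4] i5,i6  st/sub  -- dual
[5] i7,i8  add/mul  -- dual
[6] i9,i10  st/mulh  -- dual

CYCLES = 7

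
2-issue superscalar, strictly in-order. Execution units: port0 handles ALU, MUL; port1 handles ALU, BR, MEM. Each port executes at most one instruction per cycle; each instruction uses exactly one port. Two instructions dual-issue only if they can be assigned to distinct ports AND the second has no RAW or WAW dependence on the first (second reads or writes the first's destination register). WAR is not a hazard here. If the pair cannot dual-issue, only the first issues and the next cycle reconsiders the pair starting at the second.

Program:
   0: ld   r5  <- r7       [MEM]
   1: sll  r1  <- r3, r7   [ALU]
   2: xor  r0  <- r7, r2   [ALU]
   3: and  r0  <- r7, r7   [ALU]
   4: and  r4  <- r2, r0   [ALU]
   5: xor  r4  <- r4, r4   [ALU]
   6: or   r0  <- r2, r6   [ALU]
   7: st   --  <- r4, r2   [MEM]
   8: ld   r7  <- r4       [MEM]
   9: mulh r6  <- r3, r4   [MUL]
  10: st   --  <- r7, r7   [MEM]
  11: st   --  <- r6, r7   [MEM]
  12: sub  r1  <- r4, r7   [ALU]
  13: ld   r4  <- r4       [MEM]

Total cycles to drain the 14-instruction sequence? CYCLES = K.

t=0 i0&i1:ld/sll ; pair
t=1 i2:xor ; WAW r0
t=2 i3:and ; RAW r0
t=3 i4:and ; RAW+WAW r4
t=4 i5&i6:xor/or ; pair
t=5 i7:st ; no-port MEM/MEM
t=6 i8&i9:ld/mulh ; pair
t=7 i10:st ; no-port MEM/MEM
t=8 i11&i12:st/sub ; pair
t=9 i13:ld ; tail

CYCLES = 10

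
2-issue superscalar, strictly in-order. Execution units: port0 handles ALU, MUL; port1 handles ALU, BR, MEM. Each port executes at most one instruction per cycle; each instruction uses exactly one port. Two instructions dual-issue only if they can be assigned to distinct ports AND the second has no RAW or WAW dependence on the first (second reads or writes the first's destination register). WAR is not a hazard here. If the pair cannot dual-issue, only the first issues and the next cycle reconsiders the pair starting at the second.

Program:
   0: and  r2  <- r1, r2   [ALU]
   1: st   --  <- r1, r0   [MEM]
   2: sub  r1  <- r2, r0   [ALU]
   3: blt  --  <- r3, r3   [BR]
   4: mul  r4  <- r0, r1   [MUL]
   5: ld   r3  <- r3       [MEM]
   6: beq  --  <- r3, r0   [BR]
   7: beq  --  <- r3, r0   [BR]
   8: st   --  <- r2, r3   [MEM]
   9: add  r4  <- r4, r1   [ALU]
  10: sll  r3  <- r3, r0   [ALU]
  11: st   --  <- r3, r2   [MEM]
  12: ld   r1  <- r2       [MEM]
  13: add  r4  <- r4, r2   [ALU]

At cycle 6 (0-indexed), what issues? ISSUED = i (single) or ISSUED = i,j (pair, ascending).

[0] i0+i1  and.ALU st.MEM  -- dual
[1] i2+i3  sub.ALU blt.BR  -- dual
[2] i4+i5  mul.MUL ld.MEM  -- dual
[3] i6  beq.BR  -- no-port BR/BR
[4] i7  beq.BR  -- no-port BR/MEM
[5] i8+i9  st.MEM add.ALU  -- dual
[6] i10  sll.ALU  -- RAW r3
[7] i11  st.MEM  -- no-port MEM/MEM
[8] i12+i13  ld.MEM add.ALU  -- dual

ISSUED = 10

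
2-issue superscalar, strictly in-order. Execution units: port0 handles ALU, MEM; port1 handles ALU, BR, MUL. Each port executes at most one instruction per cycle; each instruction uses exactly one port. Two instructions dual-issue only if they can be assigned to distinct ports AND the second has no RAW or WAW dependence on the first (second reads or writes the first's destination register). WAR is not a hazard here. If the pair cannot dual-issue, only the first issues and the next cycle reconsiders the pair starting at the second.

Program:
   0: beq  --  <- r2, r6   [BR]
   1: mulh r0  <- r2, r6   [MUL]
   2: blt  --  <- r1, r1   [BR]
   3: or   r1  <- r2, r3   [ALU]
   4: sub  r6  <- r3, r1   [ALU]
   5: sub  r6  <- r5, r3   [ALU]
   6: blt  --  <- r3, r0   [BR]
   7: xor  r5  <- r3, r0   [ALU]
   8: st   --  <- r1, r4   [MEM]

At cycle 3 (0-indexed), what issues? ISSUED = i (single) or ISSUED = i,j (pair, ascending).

ISSUED = 4

t=0 i0:beq.BR ; no-port BR/MUL
t=1 i1:mulh.MUL ; no-port MUL/BR
t=2 i2+i3:blt.BR or.ALU ; pair
t=3 i4:sub.ALU ; WAW r6
t=4 i5+i6:sub.ALU blt.BR ; pair
t=5 i7+i8:xor.ALU st.MEM ; pair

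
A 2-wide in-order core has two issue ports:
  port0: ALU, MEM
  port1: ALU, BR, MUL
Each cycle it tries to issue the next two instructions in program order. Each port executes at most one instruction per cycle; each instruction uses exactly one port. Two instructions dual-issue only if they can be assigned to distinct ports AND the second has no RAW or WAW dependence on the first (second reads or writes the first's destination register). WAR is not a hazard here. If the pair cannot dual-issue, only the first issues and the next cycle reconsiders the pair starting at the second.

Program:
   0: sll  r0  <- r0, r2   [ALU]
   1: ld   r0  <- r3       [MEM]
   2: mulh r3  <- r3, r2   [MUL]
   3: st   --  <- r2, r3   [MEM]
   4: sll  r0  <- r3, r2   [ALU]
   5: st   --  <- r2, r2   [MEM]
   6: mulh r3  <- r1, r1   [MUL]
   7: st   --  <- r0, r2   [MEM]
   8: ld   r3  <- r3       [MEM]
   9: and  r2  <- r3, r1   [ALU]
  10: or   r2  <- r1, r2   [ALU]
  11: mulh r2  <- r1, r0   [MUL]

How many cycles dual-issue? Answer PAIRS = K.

PAIRS = 3

c0: i0 sll  WAW r0
c1: i1&i2 ld;mulh  2-wide
c2: i3&i4 st;sll  2-wide
c3: i5&i6 st;mulh  2-wide
c4: i7 st  no-port MEM/MEM
c5: i8 ld  RAW r3
c6: i9 and  RAW+WAW r2
c7: i10 or  WAW r2
c8: i11 mulh  tail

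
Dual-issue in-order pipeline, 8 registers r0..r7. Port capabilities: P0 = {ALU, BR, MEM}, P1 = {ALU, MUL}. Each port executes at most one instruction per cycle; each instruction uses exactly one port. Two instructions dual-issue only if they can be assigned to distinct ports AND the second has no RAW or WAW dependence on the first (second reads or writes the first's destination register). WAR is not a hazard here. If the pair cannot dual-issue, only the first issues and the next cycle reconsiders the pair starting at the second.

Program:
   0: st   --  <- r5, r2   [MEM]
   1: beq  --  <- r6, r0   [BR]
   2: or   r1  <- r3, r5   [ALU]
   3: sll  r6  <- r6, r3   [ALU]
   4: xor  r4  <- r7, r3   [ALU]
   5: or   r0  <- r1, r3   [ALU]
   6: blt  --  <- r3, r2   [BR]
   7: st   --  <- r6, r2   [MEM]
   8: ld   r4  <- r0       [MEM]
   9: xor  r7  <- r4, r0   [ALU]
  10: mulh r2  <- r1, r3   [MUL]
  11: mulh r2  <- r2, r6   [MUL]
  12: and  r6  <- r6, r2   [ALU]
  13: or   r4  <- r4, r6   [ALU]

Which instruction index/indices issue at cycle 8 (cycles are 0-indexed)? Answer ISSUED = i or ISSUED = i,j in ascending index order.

ISSUED = 12

  cy0 -> i0 (st.MEM) no-port MEM/BR
  cy1 -> i1&i2 (beq.BR/or.ALU) dual
  cy2 -> i3&i4 (sll.ALU/xor.ALU) dual
  cy3 -> i5&i6 (or.ALU/blt.BR) dual
  cy4 -> i7 (st.MEM) no-port MEM/MEM
  cy5 -> i8 (ld.MEM) RAW r4
  cy6 -> i9&i10 (xor.ALU/mulh.MUL) dual
  cy7 -> i11 (mulh.MUL) RAW r2
  cy8 -> i12 (and.ALU) RAW r6
  cy9 -> i13 (or.ALU) tail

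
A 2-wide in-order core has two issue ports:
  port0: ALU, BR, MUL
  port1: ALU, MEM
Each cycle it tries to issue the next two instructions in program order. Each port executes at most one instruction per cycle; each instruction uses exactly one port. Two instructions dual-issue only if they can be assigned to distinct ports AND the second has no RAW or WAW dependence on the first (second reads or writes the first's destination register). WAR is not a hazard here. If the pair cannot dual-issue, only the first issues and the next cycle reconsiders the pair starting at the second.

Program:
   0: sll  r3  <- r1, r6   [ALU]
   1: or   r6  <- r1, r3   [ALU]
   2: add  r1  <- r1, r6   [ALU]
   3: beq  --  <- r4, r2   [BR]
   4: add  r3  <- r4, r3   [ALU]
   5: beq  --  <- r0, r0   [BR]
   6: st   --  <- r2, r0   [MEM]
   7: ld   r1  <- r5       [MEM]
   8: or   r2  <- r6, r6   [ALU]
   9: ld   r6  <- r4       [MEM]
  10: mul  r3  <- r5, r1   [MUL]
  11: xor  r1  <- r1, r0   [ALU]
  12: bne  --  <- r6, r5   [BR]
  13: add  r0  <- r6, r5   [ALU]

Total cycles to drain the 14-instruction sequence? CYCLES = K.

CYCLES = 9

t=0 i0:sll.ALU ; RAW r3
t=1 i1:or.ALU ; RAW r6
t=2 i2/i3:add.ALU/beq.BR ; dual
t=3 i4/i5:add.ALU/beq.BR ; dual
t=4 i6:st.MEM ; no-port MEM/MEM
t=5 i7/i8:ld.MEM/or.ALU ; dual
t=6 i9/i10:ld.MEM/mul.MUL ; dual
t=7 i11/i12:xor.ALU/bne.BR ; dual
t=8 i13:add.ALU ; tail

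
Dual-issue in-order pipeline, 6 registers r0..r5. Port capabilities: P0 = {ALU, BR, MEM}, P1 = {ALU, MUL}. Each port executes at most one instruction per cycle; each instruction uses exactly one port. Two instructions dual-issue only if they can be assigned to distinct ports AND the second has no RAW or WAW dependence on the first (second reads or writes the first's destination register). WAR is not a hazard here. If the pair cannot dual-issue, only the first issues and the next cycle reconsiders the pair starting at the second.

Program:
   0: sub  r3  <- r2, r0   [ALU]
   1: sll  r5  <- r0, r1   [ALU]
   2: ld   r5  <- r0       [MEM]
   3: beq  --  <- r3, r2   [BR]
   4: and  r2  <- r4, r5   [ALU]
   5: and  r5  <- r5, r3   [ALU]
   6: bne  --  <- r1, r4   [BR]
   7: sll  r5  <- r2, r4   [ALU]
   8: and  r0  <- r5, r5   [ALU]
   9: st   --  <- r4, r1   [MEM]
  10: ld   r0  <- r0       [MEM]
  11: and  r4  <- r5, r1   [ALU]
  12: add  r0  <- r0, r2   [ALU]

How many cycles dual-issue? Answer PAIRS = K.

c0: i0,i1 sub.ALU sll.ALU  pair
c1: i2 ld.MEM  no-port MEM/BR
c2: i3,i4 beq.BR and.ALU  pair
c3: i5,i6 and.ALU bne.BR  pair
c4: i7 sll.ALU  RAW r5
c5: i8,i9 and.ALU st.MEM  pair
c6: i10,i11 ld.MEM and.ALU  pair
c7: i12 add.ALU  tail

PAIRS = 5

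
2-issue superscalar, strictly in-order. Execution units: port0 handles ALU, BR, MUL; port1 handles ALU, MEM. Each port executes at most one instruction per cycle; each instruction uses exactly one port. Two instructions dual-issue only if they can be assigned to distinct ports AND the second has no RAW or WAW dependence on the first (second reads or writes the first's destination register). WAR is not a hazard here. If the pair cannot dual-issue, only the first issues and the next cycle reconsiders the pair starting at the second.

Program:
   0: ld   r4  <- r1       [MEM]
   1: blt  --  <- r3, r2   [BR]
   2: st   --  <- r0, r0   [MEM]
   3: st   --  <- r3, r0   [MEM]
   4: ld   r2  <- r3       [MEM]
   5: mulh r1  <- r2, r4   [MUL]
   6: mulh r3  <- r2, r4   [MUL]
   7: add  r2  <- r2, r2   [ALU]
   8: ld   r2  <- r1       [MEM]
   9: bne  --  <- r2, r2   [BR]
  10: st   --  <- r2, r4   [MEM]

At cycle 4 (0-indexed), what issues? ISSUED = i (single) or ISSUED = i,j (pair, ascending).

ISSUED = 5

  cy0 -> i0/i1 (ld blt) dual
  cy1 -> i2 (st) no-port MEM/MEM
  cy2 -> i3 (st) no-port MEM/MEM
  cy3 -> i4 (ld) RAW r2
  cy4 -> i5 (mulh) no-port MUL/MUL
  cy5 -> i6/i7 (mulh add) dual
  cy6 -> i8 (ld) RAW r2
  cy7 -> i9/i10 (bne st) dual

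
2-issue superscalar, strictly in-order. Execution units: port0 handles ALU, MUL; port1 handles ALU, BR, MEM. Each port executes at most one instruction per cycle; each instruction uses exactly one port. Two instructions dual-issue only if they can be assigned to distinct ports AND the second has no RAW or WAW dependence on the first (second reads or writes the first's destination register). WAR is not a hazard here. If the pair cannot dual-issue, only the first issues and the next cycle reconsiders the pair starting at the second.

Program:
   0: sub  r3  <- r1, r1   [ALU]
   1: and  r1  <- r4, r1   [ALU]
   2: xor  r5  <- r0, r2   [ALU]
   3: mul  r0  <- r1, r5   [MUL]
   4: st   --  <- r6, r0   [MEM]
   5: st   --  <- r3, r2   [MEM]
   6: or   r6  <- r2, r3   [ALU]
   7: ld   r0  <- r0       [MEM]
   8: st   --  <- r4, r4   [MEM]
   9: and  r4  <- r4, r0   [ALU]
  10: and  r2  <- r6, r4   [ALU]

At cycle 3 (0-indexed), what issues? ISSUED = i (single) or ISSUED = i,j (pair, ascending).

t=0 i0/i1:sub.ALU;and.ALU ; dual
t=1 i2:xor.ALU ; RAW r5
t=2 i3:mul.MUL ; RAW r0
t=3 i4:st.MEM ; no-port MEM/MEM
t=4 i5/i6:st.MEM;or.ALU ; dual
t=5 i7:ld.MEM ; no-port MEM/MEM
t=6 i8/i9:st.MEM;and.ALU ; dual
t=7 i10:and.ALU ; tail

ISSUED = 4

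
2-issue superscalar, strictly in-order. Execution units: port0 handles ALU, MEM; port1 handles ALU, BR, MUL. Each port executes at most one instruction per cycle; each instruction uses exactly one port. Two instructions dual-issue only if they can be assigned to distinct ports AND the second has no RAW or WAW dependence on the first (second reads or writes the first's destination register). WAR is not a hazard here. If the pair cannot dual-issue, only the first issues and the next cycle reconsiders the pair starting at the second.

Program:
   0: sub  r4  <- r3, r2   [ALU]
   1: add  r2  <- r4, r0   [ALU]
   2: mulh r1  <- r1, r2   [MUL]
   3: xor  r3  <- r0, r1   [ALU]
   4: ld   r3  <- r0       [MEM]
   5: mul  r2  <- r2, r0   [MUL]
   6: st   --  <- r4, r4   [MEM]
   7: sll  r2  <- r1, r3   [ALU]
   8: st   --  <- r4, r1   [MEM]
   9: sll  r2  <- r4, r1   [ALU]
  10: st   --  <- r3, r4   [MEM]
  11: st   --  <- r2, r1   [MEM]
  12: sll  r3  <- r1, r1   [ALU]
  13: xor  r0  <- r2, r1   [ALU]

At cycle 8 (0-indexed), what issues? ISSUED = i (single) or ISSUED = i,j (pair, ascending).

  cy0 -> i0 (sub) RAW r4
  cy1 -> i1 (add) RAW r2
  cy2 -> i2 (mulh) RAW r1
  cy3 -> i3 (xor) WAW r3
  cy4 -> i4&i5 (ld+mul) 2-wide
  cy5 -> i6&i7 (st+sll) 2-wide
  cy6 -> i8&i9 (st+sll) 2-wide
  cy7 -> i10 (st) no-port MEM/MEM
  cy8 -> i11&i12 (st+sll) 2-wide
  cy9 -> i13 (xor) tail

ISSUED = 11,12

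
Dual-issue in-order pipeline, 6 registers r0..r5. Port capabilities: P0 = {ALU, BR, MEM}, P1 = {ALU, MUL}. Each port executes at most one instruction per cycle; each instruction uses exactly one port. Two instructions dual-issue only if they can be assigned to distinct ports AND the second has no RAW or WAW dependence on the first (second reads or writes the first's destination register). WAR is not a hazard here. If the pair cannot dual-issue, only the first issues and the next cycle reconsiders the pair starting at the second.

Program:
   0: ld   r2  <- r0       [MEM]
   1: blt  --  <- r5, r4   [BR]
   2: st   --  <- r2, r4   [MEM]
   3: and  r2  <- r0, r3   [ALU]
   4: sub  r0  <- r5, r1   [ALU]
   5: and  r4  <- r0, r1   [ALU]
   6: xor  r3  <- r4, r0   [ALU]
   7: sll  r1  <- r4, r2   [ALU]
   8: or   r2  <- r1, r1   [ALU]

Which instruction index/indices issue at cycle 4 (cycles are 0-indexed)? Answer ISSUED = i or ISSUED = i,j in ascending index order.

#0 head=0: ld i0 no-port MEM/BR
#1 head=1: blt i1 no-port BR/MEM
#2 head=2: st/and i2,i3 pair
#3 head=4: sub i4 RAW r0
#4 head=5: and i5 RAW r4
#5 head=6: xor/sll i6,i7 pair
#6 head=8: or i8 tail

ISSUED = 5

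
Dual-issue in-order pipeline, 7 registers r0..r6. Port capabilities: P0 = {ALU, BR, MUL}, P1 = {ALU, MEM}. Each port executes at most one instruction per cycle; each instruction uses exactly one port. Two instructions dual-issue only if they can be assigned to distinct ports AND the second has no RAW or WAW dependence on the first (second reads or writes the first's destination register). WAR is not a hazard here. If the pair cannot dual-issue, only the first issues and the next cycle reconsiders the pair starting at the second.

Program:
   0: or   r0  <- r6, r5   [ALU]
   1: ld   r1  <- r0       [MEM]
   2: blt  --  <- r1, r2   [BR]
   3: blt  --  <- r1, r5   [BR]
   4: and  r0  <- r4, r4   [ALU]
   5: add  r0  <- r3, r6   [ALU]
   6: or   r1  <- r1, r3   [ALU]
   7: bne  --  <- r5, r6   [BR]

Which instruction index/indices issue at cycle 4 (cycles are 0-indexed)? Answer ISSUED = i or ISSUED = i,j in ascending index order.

ISSUED = 5,6

#0 head=0: or.ALU i0 RAW r0
#1 head=1: ld.MEM i1 RAW r1
#2 head=2: blt.BR i2 no-port BR/BR
#3 head=3: blt.BR+and.ALU i3/i4 2-wide
#4 head=5: add.ALU+or.ALU i5/i6 2-wide
#5 head=7: bne.BR i7 tail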